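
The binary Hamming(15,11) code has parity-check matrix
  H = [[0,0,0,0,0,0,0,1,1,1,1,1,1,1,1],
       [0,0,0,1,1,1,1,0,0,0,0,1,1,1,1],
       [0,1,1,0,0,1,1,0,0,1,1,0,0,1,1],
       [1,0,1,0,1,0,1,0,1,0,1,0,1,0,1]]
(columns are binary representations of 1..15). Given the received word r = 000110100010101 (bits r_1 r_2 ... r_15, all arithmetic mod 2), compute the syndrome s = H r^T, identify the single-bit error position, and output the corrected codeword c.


s = (1, 1, 1, 1)^T, error position = 15, corrected codeword c = 000110100010100

Compute s = H r^T mod 2 one row at a time:
  s_1 = 0 + 0 + 0 + 1 + 0 + 1 + 0 + 1 = 3 ≡ 1 (mod 2).
  s_2 = 1 + 1 + 0 + 1 + 0 + 1 + 0 + 1 = 5 ≡ 1 (mod 2).
  s_3 = 0 + 0 + 0 + 1 + 0 + 1 + 0 + 1 = 3 ≡ 1 (mod 2).
  s_4 = 0 + 0 + 1 + 1 + 0 + 1 + 1 + 1 = 5 ≡ 1 (mod 2).
s = (1, 1, 1, 1)^T — this equals column 15 of H (binary 1111), so error is at position 15.
Correct: flip bit 15 of r = 000110100010101 to get c = 000110100010100.


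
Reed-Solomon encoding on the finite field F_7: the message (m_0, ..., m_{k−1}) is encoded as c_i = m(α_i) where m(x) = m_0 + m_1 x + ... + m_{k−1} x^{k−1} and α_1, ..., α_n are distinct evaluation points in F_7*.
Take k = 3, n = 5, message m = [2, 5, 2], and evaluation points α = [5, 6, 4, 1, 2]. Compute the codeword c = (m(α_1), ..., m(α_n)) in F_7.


c = [0, 6, 5, 2, 6]

Message polynomial: m(x) = 2 + 5·x + 2·x^2 (mod 7).
For each evaluation point α_i, compute m(α_i) mod 7:
  α_1 = 5: Horner steps 2 → 1 → 0, so m(5) = 0.
  α_2 = 6: Horner steps 2 → 3 → 6, so m(6) = 6.
  α_3 = 4: Horner steps 2 → 6 → 5, so m(4) = 5.
  α_4 = 1: Horner steps 2 → 0 → 2, so m(1) = 2.
  α_5 = 2: Horner steps 2 → 2 → 6, so m(2) = 6.
Codeword c = [0, 6, 5, 2, 6] ∈ F_7^5.


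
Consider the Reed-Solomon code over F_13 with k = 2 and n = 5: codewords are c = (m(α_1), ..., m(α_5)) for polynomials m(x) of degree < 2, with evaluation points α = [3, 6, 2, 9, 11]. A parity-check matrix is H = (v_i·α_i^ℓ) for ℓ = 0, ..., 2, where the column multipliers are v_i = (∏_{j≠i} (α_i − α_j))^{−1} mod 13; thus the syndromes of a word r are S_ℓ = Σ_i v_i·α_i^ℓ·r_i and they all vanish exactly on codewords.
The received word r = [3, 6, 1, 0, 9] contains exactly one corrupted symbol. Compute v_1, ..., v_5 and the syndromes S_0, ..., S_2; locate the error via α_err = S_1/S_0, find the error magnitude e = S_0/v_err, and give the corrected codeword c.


S = (9, 1, 3), error at position 1, error magnitude e = 4, c = [12, 6, 1, 0, 9].

Step 1: column multipliers v_i = (∏_{j≠i}(α_i − α_j))^{−1} mod 13.
  i = 1 (α = 3): (3−6)(3−2)(3−9)(3−11) = (−3)·1·(−6)·(−8) = −144 ≡ 12, so v_1 = 12^{−1} = 12 (mod 13).
  i = 2 (α = 6): (6−3)(6−2)(6−9)(6−11) = 3·4·(−3)·(−5) = 180 ≡ 11, so v_2 = 11^{−1} = 6 (mod 13).
  i = 3 (α = 2): (2−3)(2−6)(2−9)(2−11) = (−1)·(−4)·(−7)·(−9) = 252 ≡ 5, so v_3 = 5^{−1} = 8 (mod 13).
  i = 4 (α = 9): (9−3)(9−6)(9−2)(9−11) = 6·3·7·(−2) = −252 ≡ 8, so v_4 = 8^{−1} = 5 (mod 13).
  i = 5 (α = 11): (11−3)(11−6)(11−2)(11−9) = 8·5·9·2 = 720 ≡ 5, so v_5 = 5^{−1} = 8 (mod 13).
  v = [12, 6, 8, 5, 8].
Step 2: syndromes of r = [3, 6, 1, 0, 9] (all sums mod 13).
  S_0 = Σ v_i r_i = 12·3 + 6·6 + 8·1 + 5·0 + 8·9 = 152 ≡ 9.
  S_1 = Σ v_i α_i r_i = 12·3·3 + 6·6·6 + 8·2·1 + 5·9·0 + 8·11·9 = 1132 ≡ 1.
  α_i^2 mod 13 = [9, 10, 4, 3, 4].
  S_2 = Σ v_i α_i^2 r_i = 12·9·3 + 6·10·6 + 8·4·1 + 5·3·0 + 8·4·9 = 1004 ≡ 3.
  S = (9, 1, 3) ≠ 0, so r is not a codeword (an error is present).
Step 3: locate the error. For a single error e at position i, S_ℓ = v_i·e·α_i^ℓ, so α_err = S_1/S_0.
  S_0^{−1} = 9^{−1} = 3 (mod 13), so α_err = 1·3 = 3 ≡ 3 = α_1. Error position i = 1.
  Consistency check: S_2/S_1 = 3·1 = 3 ≡ 3 = α_err ✓ (single-error assumption holds).
Step 4: error magnitude e = S_0/v_1 = S_0·∏_{j≠1}(α_1 − α_j) = 9·12 = 108 ≡ 4 (mod 13).
Step 5: correct position 1: c_1 = r_1 − e = 3 − 4 ≡ 12 (mod 13). Hence c = [12, 6, 1, 0, 9].
  Check: interpolating c through the α_i gives m(x) = 5 + 11·x (degree < 2) with m(α_i) = c_i for every i, so c is indeed a codeword.


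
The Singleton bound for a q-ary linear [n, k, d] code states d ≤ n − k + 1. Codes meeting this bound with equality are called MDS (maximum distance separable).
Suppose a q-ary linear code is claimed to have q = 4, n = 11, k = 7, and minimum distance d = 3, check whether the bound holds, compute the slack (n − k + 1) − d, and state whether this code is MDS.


Singleton RHS = n − k + 1 = 5, slack = 2, bound satisfied, not MDS.

Singleton bound: d ≤ n − k + 1.
Here n = 11, k = 7, so n − k + 1 = 5.
Given d = 3, check d ≤ 5: YES.
Slack = (n − k + 1) − d = 2.
The code is NOT MDS (slack = 2 > 0).
Description: the claimed parameters are [11, 7, 3]_4; such a code would be non-MDS.


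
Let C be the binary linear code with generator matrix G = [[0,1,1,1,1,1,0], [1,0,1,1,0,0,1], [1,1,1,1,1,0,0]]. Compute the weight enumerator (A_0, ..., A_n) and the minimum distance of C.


Weight distribution: A_0 = 1, A_2 = 1, A_3 = 1, A_4 = 2, A_5 = 3. Minimum distance d = 2.

Enumerate all 2^3 = 8 messages m ∈ F_2^3.
For each, compute codeword c = mG in F_2^7, then tally its weight.
  m = 000 → c = 0000000, weight = 0.
  m = 100 → c = 0111110, weight = 5.
  m = 010 → c = 1011001, weight = 4.
  m = 110 → c = 1100111, weight = 5.
  m = 001 → c = 1111100, weight = 5.
  m = 101 → c = 1000010, weight = 2.
  m = 011 → c = 0100101, weight = 3.
  m = 111 → c = 0011011, weight = 4.
Tally weights:
  weight 0: 1 codewords.
  weight 2: 1 codewords.
  weight 3: 1 codewords.
  weight 4: 2 codewords.
  weight 5: 3 codewords.
Minimum distance d = smallest w > 0 with A_w > 0 = 2.
Sanity: Σ A_w = 8 = 2^3 = 8 ✓.


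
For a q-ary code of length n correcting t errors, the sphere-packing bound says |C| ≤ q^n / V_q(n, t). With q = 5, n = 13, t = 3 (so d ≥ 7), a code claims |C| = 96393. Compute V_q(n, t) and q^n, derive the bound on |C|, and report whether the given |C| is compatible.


V_q(n, t) = 19605, q^n = 1220703125, Hamming bound = 62264, |C| = 96393 > bound (violated).

Step 1: Compute V_q(n, t) = Σ_{j=0}^3 C(n, j) (q−1)^j.
  j = 0: C(13,0)·(4)^0 = 1·1 = 1.
  j = 1: C(13,1)·(4)^1 = 13·4 = 52.
  j = 2: C(13,2)·(4)^2 = 78·16 = 1248.
  j = 3: C(13,3)·(4)^3 = 286·64 = 18304.
  V_q(n, t) = 1 + 52 + 1248 + 18304 = 19605.
Step 2: q^n = 5^13 = 1220703125.
Step 3: Hamming bound ⌊q^n / V_q(n,t)⌋ = ⌊1220703125/19605⌋ = 62264.
Step 4: Compare |C| = 96393 to 62264: violated.
The claimed |C| lies above the Hamming bound, so no 5-ary code of length 13 with d ≥ 7 can have 96393 codewords.


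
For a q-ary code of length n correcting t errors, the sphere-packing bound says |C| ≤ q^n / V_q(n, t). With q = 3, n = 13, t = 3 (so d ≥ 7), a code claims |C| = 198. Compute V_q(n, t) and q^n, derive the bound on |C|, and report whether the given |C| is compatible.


V_q(n, t) = 2627, q^n = 1594323, Hamming bound = 606, |C| = 198 ≤ bound (satisfied).

Step 1: Compute V_q(n, t) = Σ_{j=0}^3 C(n, j) (q−1)^j.
  j = 0: C(13,0)·(2)^0 = 1·1 = 1.
  j = 1: C(13,1)·(2)^1 = 13·2 = 26.
  j = 2: C(13,2)·(2)^2 = 78·4 = 312.
  j = 3: C(13,3)·(2)^3 = 286·8 = 2288.
  V_q(n, t) = 1 + 26 + 312 + 2288 = 2627.
Step 2: q^n = 3^13 = 1594323.
Step 3: Hamming bound ⌊q^n / V_q(n,t)⌋ = ⌊1594323/2627⌋ = 606.
Step 4: Compare |C| = 198 to 606: satisfied.
The claimed |C| lies below the Hamming bound.


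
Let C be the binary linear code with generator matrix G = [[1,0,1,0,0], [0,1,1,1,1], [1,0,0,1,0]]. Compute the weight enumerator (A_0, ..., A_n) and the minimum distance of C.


Weight distribution: A_0 = 1, A_2 = 4, A_4 = 3. Minimum distance d = 2.

Enumerate all 2^3 = 8 messages m ∈ F_2^3.
For each, compute codeword c = mG in F_2^5, then tally its weight.
  m = 000 → c = 00000, weight = 0.
  m = 100 → c = 10100, weight = 2.
  m = 010 → c = 01111, weight = 4.
  m = 110 → c = 11011, weight = 4.
  m = 001 → c = 10010, weight = 2.
  m = 101 → c = 00110, weight = 2.
  m = 011 → c = 11101, weight = 4.
  m = 111 → c = 01001, weight = 2.
Tally weights:
  weight 0: 1 codewords.
  weight 2: 4 codewords.
  weight 4: 3 codewords.
Minimum distance d = smallest w > 0 with A_w > 0 = 2.
Sanity: Σ A_w = 8 = 2^3 = 8 ✓.


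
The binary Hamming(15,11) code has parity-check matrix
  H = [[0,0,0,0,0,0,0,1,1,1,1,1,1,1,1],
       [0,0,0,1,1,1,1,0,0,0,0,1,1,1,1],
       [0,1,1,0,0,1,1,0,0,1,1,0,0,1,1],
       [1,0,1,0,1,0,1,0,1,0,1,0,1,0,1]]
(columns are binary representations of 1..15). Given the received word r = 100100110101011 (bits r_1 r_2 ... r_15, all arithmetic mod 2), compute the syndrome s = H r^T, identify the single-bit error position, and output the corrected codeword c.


s = (1, 1, 0, 1)^T, error position = 13, corrected codeword c = 100100110101111

Compute s = H r^T mod 2 one row at a time:
  s_1 = 1 + 0 + 1 + 0 + 1 + 0 + 1 + 1 = 5 ≡ 1 (mod 2).
  s_2 = 1 + 0 + 0 + 1 + 1 + 0 + 1 + 1 = 5 ≡ 1 (mod 2).
  s_3 = 0 + 0 + 0 + 1 + 1 + 0 + 1 + 1 = 4 ≡ 0 (mod 2).
  s_4 = 1 + 0 + 0 + 1 + 0 + 0 + 0 + 1 = 3 ≡ 1 (mod 2).
s = (1, 1, 0, 1)^T — this equals column 13 of H (binary 1101), so error is at position 13.
Correct: flip bit 13 of r = 100100110101011 to get c = 100100110101111.


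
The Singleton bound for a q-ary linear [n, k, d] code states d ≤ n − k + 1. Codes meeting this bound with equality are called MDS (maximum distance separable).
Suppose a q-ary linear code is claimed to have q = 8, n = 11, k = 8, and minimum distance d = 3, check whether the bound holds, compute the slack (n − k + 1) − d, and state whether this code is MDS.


Singleton RHS = n − k + 1 = 4, slack = 1, bound satisfied, not MDS.

Singleton bound: d ≤ n − k + 1.
Here n = 11, k = 8, so n − k + 1 = 4.
Given d = 3, check d ≤ 4: YES.
Slack = (n − k + 1) − d = 1.
The code is NOT MDS (slack = 1 > 0).
Description: the claimed parameters are [11, 8, 3]_8; such a code would be non-MDS.


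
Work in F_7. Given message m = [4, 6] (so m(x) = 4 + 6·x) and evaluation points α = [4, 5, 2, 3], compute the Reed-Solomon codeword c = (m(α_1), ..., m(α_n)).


c = [0, 6, 2, 1]

Message polynomial: m(x) = 4 + 6·x (mod 7).
For each evaluation point α_i, compute m(α_i) mod 7:
  α_1 = 4: Horner steps 6 → 0, so m(4) = 0.
  α_2 = 5: Horner steps 6 → 6, so m(5) = 6.
  α_3 = 2: Horner steps 6 → 2, so m(2) = 2.
  α_4 = 3: Horner steps 6 → 1, so m(3) = 1.
Codeword c = [0, 6, 2, 1] ∈ F_7^4.


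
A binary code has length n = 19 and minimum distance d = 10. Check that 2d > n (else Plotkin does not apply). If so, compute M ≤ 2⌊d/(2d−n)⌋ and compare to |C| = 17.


Plotkin bound M ≤ 20; given |C| = 17 ≤ bound (satisfied).

Check applicability: 2d = 20, n = 19.
2d − n = 1 > 0, so Plotkin applies.
Compute d/(2d−n) = 10/1 ≈ 10.0000.
⌊d/(2d−n)⌋ = 10.
Plotkin bound: M ≤ 2·10 = 20.
Given |C| = 17, check: satisfied.
This |C| is below the Plotkin bound.


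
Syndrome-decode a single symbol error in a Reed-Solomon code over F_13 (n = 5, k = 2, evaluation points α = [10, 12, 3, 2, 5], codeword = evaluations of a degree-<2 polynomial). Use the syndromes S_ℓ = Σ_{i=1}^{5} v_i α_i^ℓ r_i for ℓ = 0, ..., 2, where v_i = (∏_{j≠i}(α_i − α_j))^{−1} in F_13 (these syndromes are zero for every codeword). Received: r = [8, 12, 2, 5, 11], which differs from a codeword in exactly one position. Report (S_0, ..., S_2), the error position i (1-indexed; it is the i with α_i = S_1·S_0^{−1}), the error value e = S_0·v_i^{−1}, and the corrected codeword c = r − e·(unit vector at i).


S = (2, 6, 5), error at position 3, error magnitude e = 8, c = [8, 12, 7, 5, 11].

Step 1: column multipliers v_i = (∏_{j≠i}(α_i − α_j))^{−1} mod 13.
  i = 1 (α = 10): (10−12)(10−3)(10−2)(10−5) = (−2)·7·8·5 = −560 ≡ 12, so v_1 = 12^{−1} = 12 (mod 13).
  i = 2 (α = 12): (12−10)(12−3)(12−2)(12−5) = 2·9·10·7 = 1260 ≡ 12, so v_2 = 12^{−1} = 12 (mod 13).
  i = 3 (α = 3): (3−10)(3−12)(3−2)(3−5) = (−7)·(−9)·1·(−2) = −126 ≡ 4, so v_3 = 4^{−1} = 10 (mod 13).
  i = 4 (α = 2): (2−10)(2−12)(2−3)(2−5) = (−8)·(−10)·(−1)·(−3) = 240 ≡ 6, so v_4 = 6^{−1} = 11 (mod 13).
  i = 5 (α = 5): (5−10)(5−12)(5−3)(5−2) = (−5)·(−7)·2·3 = 210 ≡ 2, so v_5 = 2^{−1} = 7 (mod 13).
  v = [12, 12, 10, 11, 7].
Step 2: syndromes of r = [8, 12, 2, 5, 11] (all sums mod 13).
  S_0 = Σ v_i r_i = 12·8 + 12·12 + 10·2 + 11·5 + 7·11 = 392 ≡ 2.
  S_1 = Σ v_i α_i r_i = 12·10·8 + 12·12·12 + 10·3·2 + 11·2·5 + 7·5·11 = 3243 ≡ 6.
  α_i^2 mod 13 = [9, 1, 9, 4, 12].
  S_2 = Σ v_i α_i^2 r_i = 12·9·8 + 12·1·12 + 10·9·2 + 11·4·5 + 7·12·11 = 2332 ≡ 5.
  S = (2, 6, 5) ≠ 0, so r is not a codeword (an error is present).
Step 3: locate the error. For a single error e at position i, S_ℓ = v_i·e·α_i^ℓ, so α_err = S_1/S_0.
  S_0^{−1} = 2^{−1} = 7 (mod 13), so α_err = 6·7 = 42 ≡ 3 = α_3. Error position i = 3.
  Consistency check: S_2/S_1 = 5·11 = 55 ≡ 3 = α_err ✓ (single-error assumption holds).
Step 4: error magnitude e = S_0/v_3 = S_0·∏_{j≠3}(α_3 − α_j) = 2·4 = 8 ≡ 8 (mod 13).
Step 5: correct position 3: c_3 = r_3 − e = 2 − 8 ≡ 7 (mod 13). Hence c = [8, 12, 7, 5, 11].
  Check: interpolating c through the α_i gives m(x) = 1 + 2·x (degree < 2) with m(α_i) = c_i for every i, so c is indeed a codeword.


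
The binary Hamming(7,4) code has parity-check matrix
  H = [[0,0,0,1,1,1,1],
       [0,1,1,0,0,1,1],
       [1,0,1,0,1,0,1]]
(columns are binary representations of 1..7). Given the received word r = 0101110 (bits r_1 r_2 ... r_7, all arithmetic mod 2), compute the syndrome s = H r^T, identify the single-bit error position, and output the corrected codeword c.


s = (1, 0, 1)^T, error position = 5, corrected codeword c = 0101010

Compute s = H r^T mod 2 one row at a time:
  s_1 = 1 + 1 + 1 + 0 = 3 ≡ 1 (mod 2).
  s_2 = 1 + 0 + 1 + 0 = 2 ≡ 0 (mod 2).
  s_3 = 0 + 0 + 1 + 0 = 1 ≡ 1 (mod 2).
s = (1, 0, 1)^T — this equals column 5 of H (binary 101), so error is at position 5.
Correct: flip bit 5 of r = 0101110 to get c = 0101010.


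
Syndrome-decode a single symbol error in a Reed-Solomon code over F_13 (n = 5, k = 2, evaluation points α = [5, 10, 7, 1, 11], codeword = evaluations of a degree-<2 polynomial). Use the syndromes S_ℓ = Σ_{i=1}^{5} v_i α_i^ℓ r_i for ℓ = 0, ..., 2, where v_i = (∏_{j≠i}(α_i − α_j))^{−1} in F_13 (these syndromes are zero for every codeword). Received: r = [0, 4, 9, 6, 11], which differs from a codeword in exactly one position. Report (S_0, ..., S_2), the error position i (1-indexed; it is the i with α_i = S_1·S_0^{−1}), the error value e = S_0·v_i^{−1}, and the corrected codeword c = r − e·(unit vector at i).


S = (10, 11, 3), error at position 1, error magnitude e = 5, c = [8, 4, 9, 6, 11].

Step 1: column multipliers v_i = (∏_{j≠i}(α_i − α_j))^{−1} mod 13.
  i = 1 (α = 5): (5−10)(5−7)(5−1)(5−11) = (−5)·(−2)·4·(−6) = −240 ≡ 7, so v_1 = 7^{−1} = 2 (mod 13).
  i = 2 (α = 10): (10−5)(10−7)(10−1)(10−11) = 5·3·9·(−1) = −135 ≡ 8, so v_2 = 8^{−1} = 5 (mod 13).
  i = 3 (α = 7): (7−5)(7−10)(7−1)(7−11) = 2·(−3)·6·(−4) = 144 ≡ 1, so v_3 = 1^{−1} = 1 (mod 13).
  i = 4 (α = 1): (1−5)(1−10)(1−7)(1−11) = (−4)·(−9)·(−6)·(−10) = 2160 ≡ 2, so v_4 = 2^{−1} = 7 (mod 13).
  i = 5 (α = 11): (11−5)(11−10)(11−7)(11−1) = 6·1·4·10 = 240 ≡ 6, so v_5 = 6^{−1} = 11 (mod 13).
  v = [2, 5, 1, 7, 11].
Step 2: syndromes of r = [0, 4, 9, 6, 11] (all sums mod 13).
  S_0 = Σ v_i r_i = 2·0 + 5·4 + 1·9 + 7·6 + 11·11 = 192 ≡ 10.
  S_1 = Σ v_i α_i r_i = 2·5·0 + 5·10·4 + 1·7·9 + 7·1·6 + 11·11·11 = 1636 ≡ 11.
  α_i^2 mod 13 = [12, 9, 10, 1, 4].
  S_2 = Σ v_i α_i^2 r_i = 2·12·0 + 5·9·4 + 1·10·9 + 7·1·6 + 11·4·11 = 796 ≡ 3.
  S = (10, 11, 3) ≠ 0, so r is not a codeword (an error is present).
Step 3: locate the error. For a single error e at position i, S_ℓ = v_i·e·α_i^ℓ, so α_err = S_1/S_0.
  S_0^{−1} = 10^{−1} = 4 (mod 13), so α_err = 11·4 = 44 ≡ 5 = α_1. Error position i = 1.
  Consistency check: S_2/S_1 = 3·6 = 18 ≡ 5 = α_err ✓ (single-error assumption holds).
Step 4: error magnitude e = S_0/v_1 = S_0·∏_{j≠1}(α_1 − α_j) = 10·7 = 70 ≡ 5 (mod 13).
Step 5: correct position 1: c_1 = r_1 − e = 0 − 5 ≡ 8 (mod 13). Hence c = [8, 4, 9, 6, 11].
  Check: interpolating c through the α_i gives m(x) = 12 + 7·x (degree < 2) with m(α_i) = c_i for every i, so c is indeed a codeword.


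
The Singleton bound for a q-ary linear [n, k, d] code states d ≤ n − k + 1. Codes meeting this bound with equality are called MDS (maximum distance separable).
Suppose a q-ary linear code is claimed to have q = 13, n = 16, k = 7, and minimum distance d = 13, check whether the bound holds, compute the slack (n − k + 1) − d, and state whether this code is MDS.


Singleton RHS = n − k + 1 = 10, slack = -3, bound violated (no such code; not MDS).

Singleton bound: d ≤ n − k + 1.
Here n = 16, k = 7, so n − k + 1 = 10.
Given d = 13, check d ≤ 10: NO.
Slack = (n − k + 1) − d = -3.
The slack is negative: d = 13 exceeds n − k + 1 = 10 by 3, so the Singleton bound is violated and no linear [16, 7, 13]_13 code can exist. In particular it is not MDS (MDS requires d = n − k + 1 exactly).
Description: the claimed parameters are [16, 7, 13]_13; such a code would be impossible (violates the Singleton bound).


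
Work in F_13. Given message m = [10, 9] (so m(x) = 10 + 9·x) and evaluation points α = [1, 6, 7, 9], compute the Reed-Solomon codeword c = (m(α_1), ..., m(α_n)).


c = [6, 12, 8, 0]

Message polynomial: m(x) = 10 + 9·x (mod 13).
For each evaluation point α_i, compute m(α_i) mod 13:
  α_1 = 1: Horner steps 9 → 6, so m(1) = 6.
  α_2 = 6: Horner steps 9 → 12, so m(6) = 12.
  α_3 = 7: Horner steps 9 → 8, so m(7) = 8.
  α_4 = 9: Horner steps 9 → 0, so m(9) = 0.
Codeword c = [6, 12, 8, 0] ∈ F_13^4.


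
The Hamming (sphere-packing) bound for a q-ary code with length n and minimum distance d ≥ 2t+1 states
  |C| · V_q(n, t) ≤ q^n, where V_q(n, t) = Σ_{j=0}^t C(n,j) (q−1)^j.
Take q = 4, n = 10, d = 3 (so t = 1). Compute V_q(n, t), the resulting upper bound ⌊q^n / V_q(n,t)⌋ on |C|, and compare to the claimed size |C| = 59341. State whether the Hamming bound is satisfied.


V_q(n, t) = 31, q^n = 1048576, Hamming bound = 33825, |C| = 59341 > bound (violated).

Step 1: Compute V_q(n, t) = Σ_{j=0}^1 C(n, j) (q−1)^j.
  j = 0: C(10,0)·(3)^0 = 1·1 = 1.
  j = 1: C(10,1)·(3)^1 = 10·3 = 30.
  V_q(n, t) = 1 + 30 = 31.
Step 2: q^n = 4^10 = 1048576.
Step 3: Hamming bound ⌊q^n / V_q(n,t)⌋ = ⌊1048576/31⌋ = 33825.
Step 4: Compare |C| = 59341 to 33825: violated.
The claimed |C| lies above the Hamming bound, so no 4-ary code of length 10 with d ≥ 3 can have 59341 codewords.


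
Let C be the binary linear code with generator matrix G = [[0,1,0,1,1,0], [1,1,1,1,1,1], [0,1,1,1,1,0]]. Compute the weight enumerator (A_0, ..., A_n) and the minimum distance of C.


Weight distribution: A_0 = 1, A_1 = 1, A_2 = 1, A_3 = 2, A_4 = 1, A_5 = 1, A_6 = 1. Minimum distance d = 1.

Enumerate all 2^3 = 8 messages m ∈ F_2^3.
For each, compute codeword c = mG in F_2^6, then tally its weight.
  m = 000 → c = 000000, weight = 0.
  m = 100 → c = 010110, weight = 3.
  m = 010 → c = 111111, weight = 6.
  m = 110 → c = 101001, weight = 3.
  m = 001 → c = 011110, weight = 4.
  m = 101 → c = 001000, weight = 1.
  m = 011 → c = 100001, weight = 2.
  m = 111 → c = 110111, weight = 5.
Tally weights:
  weight 0: 1 codewords.
  weight 1: 1 codewords.
  weight 2: 1 codewords.
  weight 3: 2 codewords.
  weight 4: 1 codewords.
  weight 5: 1 codewords.
  weight 6: 1 codewords.
Minimum distance d = smallest w > 0 with A_w > 0 = 1.
Sanity: Σ A_w = 8 = 2^3 = 8 ✓.


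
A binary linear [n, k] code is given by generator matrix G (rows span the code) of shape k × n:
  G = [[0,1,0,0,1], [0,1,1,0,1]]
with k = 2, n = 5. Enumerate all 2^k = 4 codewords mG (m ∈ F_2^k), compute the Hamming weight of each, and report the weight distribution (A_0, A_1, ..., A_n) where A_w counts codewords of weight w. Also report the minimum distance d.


Weight distribution: A_0 = 1, A_1 = 1, A_2 = 1, A_3 = 1. Minimum distance d = 1.

Enumerate all 2^2 = 4 messages m ∈ F_2^2.
For each, compute codeword c = mG in F_2^5, then tally its weight.
  m = 00 → c = 00000, weight = 0.
  m = 10 → c = 01001, weight = 2.
  m = 01 → c = 01101, weight = 3.
  m = 11 → c = 00100, weight = 1.
Tally weights:
  weight 0: 1 codewords.
  weight 1: 1 codewords.
  weight 2: 1 codewords.
  weight 3: 1 codewords.
Minimum distance d = smallest w > 0 with A_w > 0 = 1.
Sanity: Σ A_w = 4 = 2^2 = 4 ✓.


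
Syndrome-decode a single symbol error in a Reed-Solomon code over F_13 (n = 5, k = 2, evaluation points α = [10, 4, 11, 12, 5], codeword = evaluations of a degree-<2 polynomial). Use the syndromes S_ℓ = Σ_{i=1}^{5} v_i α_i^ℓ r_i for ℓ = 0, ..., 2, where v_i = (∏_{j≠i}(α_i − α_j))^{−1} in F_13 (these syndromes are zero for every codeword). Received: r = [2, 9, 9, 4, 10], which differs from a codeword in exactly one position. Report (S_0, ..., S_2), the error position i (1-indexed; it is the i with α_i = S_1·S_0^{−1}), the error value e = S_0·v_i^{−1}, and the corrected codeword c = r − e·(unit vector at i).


S = (11, 4, 5), error at position 3, error magnitude e = 6, c = [2, 9, 3, 4, 10].

Step 1: column multipliers v_i = (∏_{j≠i}(α_i − α_j))^{−1} mod 13.
  i = 1 (α = 10): (10−4)(10−11)(10−12)(10−5) = 6·(−1)·(−2)·5 = 60 ≡ 8, so v_1 = 8^{−1} = 5 (mod 13).
  i = 2 (α = 4): (4−10)(4−11)(4−12)(4−5) = (−6)·(−7)·(−8)·(−1) = 336 ≡ 11, so v_2 = 11^{−1} = 6 (mod 13).
  i = 3 (α = 11): (11−10)(11−4)(11−12)(11−5) = 1·7·(−1)·6 = −42 ≡ 10, so v_3 = 10^{−1} = 4 (mod 13).
  i = 4 (α = 12): (12−10)(12−4)(12−11)(12−5) = 2·8·1·7 = 112 ≡ 8, so v_4 = 8^{−1} = 5 (mod 13).
  i = 5 (α = 5): (5−10)(5−4)(5−11)(5−12) = (−5)·1·(−6)·(−7) = −210 ≡ 11, so v_5 = 11^{−1} = 6 (mod 13).
  v = [5, 6, 4, 5, 6].
Step 2: syndromes of r = [2, 9, 9, 4, 10] (all sums mod 13).
  S_0 = Σ v_i r_i = 5·2 + 6·9 + 4·9 + 5·4 + 6·10 = 180 ≡ 11.
  S_1 = Σ v_i α_i r_i = 5·10·2 + 6·4·9 + 4·11·9 + 5·12·4 + 6·5·10 = 1252 ≡ 4.
  α_i^2 mod 13 = [9, 3, 4, 1, 12].
  S_2 = Σ v_i α_i^2 r_i = 5·9·2 + 6·3·9 + 4·4·9 + 5·1·4 + 6·12·10 = 1136 ≡ 5.
  S = (11, 4, 5) ≠ 0, so r is not a codeword (an error is present).
Step 3: locate the error. For a single error e at position i, S_ℓ = v_i·e·α_i^ℓ, so α_err = S_1/S_0.
  S_0^{−1} = 11^{−1} = 6 (mod 13), so α_err = 4·6 = 24 ≡ 11 = α_3. Error position i = 3.
  Consistency check: S_2/S_1 = 5·10 = 50 ≡ 11 = α_err ✓ (single-error assumption holds).
Step 4: error magnitude e = S_0/v_3 = S_0·∏_{j≠3}(α_3 − α_j) = 11·10 = 110 ≡ 6 (mod 13).
Step 5: correct position 3: c_3 = r_3 − e = 9 − 6 ≡ 3 (mod 13). Hence c = [2, 9, 3, 4, 10].
  Check: interpolating c through the α_i gives m(x) = 5 + 1·x (degree < 2) with m(α_i) = c_i for every i, so c is indeed a codeword.


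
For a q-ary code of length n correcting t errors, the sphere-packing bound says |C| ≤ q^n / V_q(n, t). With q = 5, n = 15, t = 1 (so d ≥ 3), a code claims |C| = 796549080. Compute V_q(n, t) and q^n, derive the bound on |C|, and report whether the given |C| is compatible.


V_q(n, t) = 61, q^n = 30517578125, Hamming bound = 500288165, |C| = 796549080 > bound (violated).

Step 1: Compute V_q(n, t) = Σ_{j=0}^1 C(n, j) (q−1)^j.
  j = 0: C(15,0)·(4)^0 = 1·1 = 1.
  j = 1: C(15,1)·(4)^1 = 15·4 = 60.
  V_q(n, t) = 1 + 60 = 61.
Step 2: q^n = 5^15 = 30517578125.
Step 3: Hamming bound ⌊q^n / V_q(n,t)⌋ = ⌊30517578125/61⌋ = 500288165.
Step 4: Compare |C| = 796549080 to 500288165: violated.
The claimed |C| lies above the Hamming bound, so no 5-ary code of length 15 with d ≥ 3 can have 796549080 codewords.


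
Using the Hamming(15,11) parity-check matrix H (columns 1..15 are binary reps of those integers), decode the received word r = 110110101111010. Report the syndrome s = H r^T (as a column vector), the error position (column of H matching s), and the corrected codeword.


s = (1, 1, 1, 1)^T, error position = 15, corrected codeword c = 110110101111011

Compute s = H r^T mod 2 one row at a time:
  s_1 = 0 + 1 + 1 + 1 + 1 + 0 + 1 + 0 = 5 ≡ 1 (mod 2).
  s_2 = 1 + 1 + 0 + 1 + 1 + 0 + 1 + 0 = 5 ≡ 1 (mod 2).
  s_3 = 1 + 0 + 0 + 1 + 1 + 1 + 1 + 0 = 5 ≡ 1 (mod 2).
  s_4 = 1 + 0 + 1 + 1 + 1 + 1 + 0 + 0 = 5 ≡ 1 (mod 2).
s = (1, 1, 1, 1)^T — this equals column 15 of H (binary 1111), so error is at position 15.
Correct: flip bit 15 of r = 110110101111010 to get c = 110110101111011.


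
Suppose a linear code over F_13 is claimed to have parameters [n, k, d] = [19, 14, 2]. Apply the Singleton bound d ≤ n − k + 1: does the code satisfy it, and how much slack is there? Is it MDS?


Singleton RHS = n − k + 1 = 6, slack = 4, bound satisfied, not MDS.

Singleton bound: d ≤ n − k + 1.
Here n = 19, k = 14, so n − k + 1 = 6.
Given d = 2, check d ≤ 6: YES.
Slack = (n − k + 1) − d = 4.
The code is NOT MDS (slack = 4 > 0).
Description: the claimed parameters are [19, 14, 2]_13; such a code would be non-MDS.


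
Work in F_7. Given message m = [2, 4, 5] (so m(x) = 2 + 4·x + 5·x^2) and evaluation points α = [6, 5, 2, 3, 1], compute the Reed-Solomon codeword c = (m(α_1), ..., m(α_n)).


c = [3, 0, 2, 3, 4]

Message polynomial: m(x) = 2 + 4·x + 5·x^2 (mod 7).
For each evaluation point α_i, compute m(α_i) mod 7:
  α_1 = 6: Horner steps 5 → 6 → 3, so m(6) = 3.
  α_2 = 5: Horner steps 5 → 1 → 0, so m(5) = 0.
  α_3 = 2: Horner steps 5 → 0 → 2, so m(2) = 2.
  α_4 = 3: Horner steps 5 → 5 → 3, so m(3) = 3.
  α_5 = 1: Horner steps 5 → 2 → 4, so m(1) = 4.
Codeword c = [3, 0, 2, 3, 4] ∈ F_7^5.


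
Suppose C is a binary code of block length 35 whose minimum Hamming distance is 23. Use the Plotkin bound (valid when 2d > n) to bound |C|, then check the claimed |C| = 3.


Plotkin bound M ≤ 4; given |C| = 3 ≤ bound (satisfied).

Check applicability: 2d = 46, n = 35.
2d − n = 11 > 0, so Plotkin applies.
Compute d/(2d−n) = 23/11 ≈ 2.0909.
⌊d/(2d−n)⌋ = 2.
Plotkin bound: M ≤ 2·2 = 4.
Given |C| = 3, check: satisfied.
This |C| is below the Plotkin bound.


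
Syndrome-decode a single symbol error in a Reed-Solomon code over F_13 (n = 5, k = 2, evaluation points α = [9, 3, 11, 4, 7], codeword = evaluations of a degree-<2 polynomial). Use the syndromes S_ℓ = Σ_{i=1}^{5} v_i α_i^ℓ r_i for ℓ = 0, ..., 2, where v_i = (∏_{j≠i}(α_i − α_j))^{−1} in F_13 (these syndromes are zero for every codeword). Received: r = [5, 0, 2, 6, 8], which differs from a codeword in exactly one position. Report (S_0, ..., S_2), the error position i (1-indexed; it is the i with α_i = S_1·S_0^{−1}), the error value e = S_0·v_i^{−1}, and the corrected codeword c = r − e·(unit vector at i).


S = (9, 1, 3), error at position 2, error magnitude e = 12, c = [5, 1, 2, 6, 8].

Step 1: column multipliers v_i = (∏_{j≠i}(α_i − α_j))^{−1} mod 13.
  i = 1 (α = 9): (9−3)(9−11)(9−4)(9−7) = 6·(−2)·5·2 = −120 ≡ 10, so v_1 = 10^{−1} = 4 (mod 13).
  i = 2 (α = 3): (3−9)(3−11)(3−4)(3−7) = (−6)·(−8)·(−1)·(−4) = 192 ≡ 10, so v_2 = 10^{−1} = 4 (mod 13).
  i = 3 (α = 11): (11−9)(11−3)(11−4)(11−7) = 2·8·7·4 = 448 ≡ 6, so v_3 = 6^{−1} = 11 (mod 13).
  i = 4 (α = 4): (4−9)(4−3)(4−11)(4−7) = (−5)·1·(−7)·(−3) = −105 ≡ 12, so v_4 = 12^{−1} = 12 (mod 13).
  i = 5 (α = 7): (7−9)(7−3)(7−11)(7−4) = (−2)·4·(−4)·3 = 96 ≡ 5, so v_5 = 5^{−1} = 8 (mod 13).
  v = [4, 4, 11, 12, 8].
Step 2: syndromes of r = [5, 0, 2, 6, 8] (all sums mod 13).
  S_0 = Σ v_i r_i = 4·5 + 4·0 + 11·2 + 12·6 + 8·8 = 178 ≡ 9.
  S_1 = Σ v_i α_i r_i = 4·9·5 + 4·3·0 + 11·11·2 + 12·4·6 + 8·7·8 = 1158 ≡ 1.
  α_i^2 mod 13 = [3, 9, 4, 3, 10].
  S_2 = Σ v_i α_i^2 r_i = 4·3·5 + 4·9·0 + 11·4·2 + 12·3·6 + 8·10·8 = 1004 ≡ 3.
  S = (9, 1, 3) ≠ 0, so r is not a codeword (an error is present).
Step 3: locate the error. For a single error e at position i, S_ℓ = v_i·e·α_i^ℓ, so α_err = S_1/S_0.
  S_0^{−1} = 9^{−1} = 3 (mod 13), so α_err = 1·3 = 3 ≡ 3 = α_2. Error position i = 2.
  Consistency check: S_2/S_1 = 3·1 = 3 ≡ 3 = α_err ✓ (single-error assumption holds).
Step 4: error magnitude e = S_0/v_2 = S_0·∏_{j≠2}(α_2 − α_j) = 9·10 = 90 ≡ 12 (mod 13).
Step 5: correct position 2: c_2 = r_2 − e = 0 − 12 ≡ 1 (mod 13). Hence c = [5, 1, 2, 6, 8].
  Check: interpolating c through the α_i gives m(x) = 12 + 5·x (degree < 2) with m(α_i) = c_i for every i, so c is indeed a codeword.


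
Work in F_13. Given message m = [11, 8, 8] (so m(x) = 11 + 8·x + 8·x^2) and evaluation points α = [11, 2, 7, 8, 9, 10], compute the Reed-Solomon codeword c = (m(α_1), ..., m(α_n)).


c = [1, 7, 4, 2, 3, 7]

Message polynomial: m(x) = 11 + 8·x + 8·x^2 (mod 13).
For each evaluation point α_i, compute m(α_i) mod 13:
  α_1 = 11: Horner steps 8 → 5 → 1, so m(11) = 1.
  α_2 = 2: Horner steps 8 → 11 → 7, so m(2) = 7.
  α_3 = 7: Horner steps 8 → 12 → 4, so m(7) = 4.
  α_4 = 8: Horner steps 8 → 7 → 2, so m(8) = 2.
  α_5 = 9: Horner steps 8 → 2 → 3, so m(9) = 3.
  α_6 = 10: Horner steps 8 → 10 → 7, so m(10) = 7.
Codeword c = [1, 7, 4, 2, 3, 7] ∈ F_13^6.


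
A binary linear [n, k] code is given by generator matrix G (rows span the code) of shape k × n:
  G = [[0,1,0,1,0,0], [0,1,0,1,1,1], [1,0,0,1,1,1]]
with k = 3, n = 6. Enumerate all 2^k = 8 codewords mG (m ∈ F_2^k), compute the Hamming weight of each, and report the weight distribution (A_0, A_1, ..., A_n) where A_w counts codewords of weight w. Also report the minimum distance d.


Weight distribution: A_0 = 1, A_2 = 4, A_4 = 3. Minimum distance d = 2.

Enumerate all 2^3 = 8 messages m ∈ F_2^3.
For each, compute codeword c = mG in F_2^6, then tally its weight.
  m = 000 → c = 000000, weight = 0.
  m = 100 → c = 010100, weight = 2.
  m = 010 → c = 010111, weight = 4.
  m = 110 → c = 000011, weight = 2.
  m = 001 → c = 100111, weight = 4.
  m = 101 → c = 110011, weight = 4.
  m = 011 → c = 110000, weight = 2.
  m = 111 → c = 100100, weight = 2.
Tally weights:
  weight 0: 1 codewords.
  weight 2: 4 codewords.
  weight 4: 3 codewords.
Minimum distance d = smallest w > 0 with A_w > 0 = 2.
Sanity: Σ A_w = 8 = 2^3 = 8 ✓.


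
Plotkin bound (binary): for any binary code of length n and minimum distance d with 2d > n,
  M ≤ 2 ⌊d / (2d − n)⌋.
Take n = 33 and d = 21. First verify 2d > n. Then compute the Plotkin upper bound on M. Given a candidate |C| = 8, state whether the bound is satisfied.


Plotkin bound M ≤ 4; given |C| = 8 > bound (violated).

Check applicability: 2d = 42, n = 33.
2d − n = 9 > 0, so Plotkin applies.
Compute d/(2d−n) = 21/9 ≈ 2.3333.
⌊d/(2d−n)⌋ = 2.
Plotkin bound: M ≤ 2·2 = 4.
Given |C| = 8, check: VIOLATED.
This |C| is above the Plotkin bound, so no binary code with n = 33, d = 21 and 8 codewords exists.


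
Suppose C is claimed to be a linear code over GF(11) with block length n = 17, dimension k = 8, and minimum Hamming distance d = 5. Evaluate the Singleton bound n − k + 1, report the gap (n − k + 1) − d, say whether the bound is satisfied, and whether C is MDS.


Singleton RHS = n − k + 1 = 10, slack = 5, bound satisfied, not MDS.

Singleton bound: d ≤ n − k + 1.
Here n = 17, k = 8, so n − k + 1 = 10.
Given d = 5, check d ≤ 10: YES.
Slack = (n − k + 1) − d = 5.
The code is NOT MDS (slack = 5 > 0).
Description: the claimed parameters are [17, 8, 5]_11; such a code would be non-MDS.


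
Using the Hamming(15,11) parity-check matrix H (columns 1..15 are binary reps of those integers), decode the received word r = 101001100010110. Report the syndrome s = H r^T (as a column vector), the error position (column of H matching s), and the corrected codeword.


s = (1, 0, 1, 1)^T, error position = 11, corrected codeword c = 101001100000110

Compute s = H r^T mod 2 one row at a time:
  s_1 = 0 + 0 + 0 + 1 + 0 + 1 + 1 + 0 = 3 ≡ 1 (mod 2).
  s_2 = 0 + 0 + 1 + 1 + 0 + 1 + 1 + 0 = 4 ≡ 0 (mod 2).
  s_3 = 0 + 1 + 1 + 1 + 0 + 1 + 1 + 0 = 5 ≡ 1 (mod 2).
  s_4 = 1 + 1 + 0 + 1 + 0 + 1 + 1 + 0 = 5 ≡ 1 (mod 2).
s = (1, 0, 1, 1)^T — this equals column 11 of H (binary 1011), so error is at position 11.
Correct: flip bit 11 of r = 101001100010110 to get c = 101001100000110.


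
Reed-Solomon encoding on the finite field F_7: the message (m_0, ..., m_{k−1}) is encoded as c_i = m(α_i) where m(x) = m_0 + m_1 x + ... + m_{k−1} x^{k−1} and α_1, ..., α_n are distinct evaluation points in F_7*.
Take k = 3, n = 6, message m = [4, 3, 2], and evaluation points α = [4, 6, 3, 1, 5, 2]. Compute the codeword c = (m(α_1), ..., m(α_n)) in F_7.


c = [6, 3, 3, 2, 6, 4]

Message polynomial: m(x) = 4 + 3·x + 2·x^2 (mod 7).
For each evaluation point α_i, compute m(α_i) mod 7:
  α_1 = 4: Horner steps 2 → 4 → 6, so m(4) = 6.
  α_2 = 6: Horner steps 2 → 1 → 3, so m(6) = 3.
  α_3 = 3: Horner steps 2 → 2 → 3, so m(3) = 3.
  α_4 = 1: Horner steps 2 → 5 → 2, so m(1) = 2.
  α_5 = 5: Horner steps 2 → 6 → 6, so m(5) = 6.
  α_6 = 2: Horner steps 2 → 0 → 4, so m(2) = 4.
Codeword c = [6, 3, 3, 2, 6, 4] ∈ F_7^6.


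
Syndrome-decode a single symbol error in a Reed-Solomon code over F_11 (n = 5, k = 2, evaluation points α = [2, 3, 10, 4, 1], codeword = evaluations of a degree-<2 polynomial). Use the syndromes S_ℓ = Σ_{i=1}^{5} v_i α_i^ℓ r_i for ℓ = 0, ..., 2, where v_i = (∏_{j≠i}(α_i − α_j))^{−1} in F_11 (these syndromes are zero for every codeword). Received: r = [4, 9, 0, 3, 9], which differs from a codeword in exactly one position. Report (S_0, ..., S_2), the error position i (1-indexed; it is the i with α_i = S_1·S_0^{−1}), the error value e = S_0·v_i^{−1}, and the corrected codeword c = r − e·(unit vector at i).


S = (1, 1, 1), error at position 5, error magnitude e = 10, c = [4, 9, 0, 3, 10].

Step 1: column multipliers v_i = (∏_{j≠i}(α_i − α_j))^{−1} mod 11.
  i = 1 (α = 2): (2−3)(2−10)(2−4)(2−1) = (−1)·(−8)·(−2)·1 = −16 ≡ 6, so v_1 = 6^{−1} = 2 (mod 11).
  i = 2 (α = 3): (3−2)(3−10)(3−4)(3−1) = 1·(−7)·(−1)·2 = 14 ≡ 3, so v_2 = 3^{−1} = 4 (mod 11).
  i = 3 (α = 10): (10−2)(10−3)(10−4)(10−1) = 8·7·6·9 = 3024 ≡ 10, so v_3 = 10^{−1} = 10 (mod 11).
  i = 4 (α = 4): (4−2)(4−3)(4−10)(4−1) = 2·1·(−6)·3 = −36 ≡ 8, so v_4 = 8^{−1} = 7 (mod 11).
  i = 5 (α = 1): (1−2)(1−3)(1−10)(1−4) = (−1)·(−2)·(−9)·(−3) = 54 ≡ 10, so v_5 = 10^{−1} = 10 (mod 11).
  v = [2, 4, 10, 7, 10].
Step 2: syndromes of r = [4, 9, 0, 3, 9] (all sums mod 11).
  S_0 = Σ v_i r_i = 2·4 + 4·9 + 10·0 + 7·3 + 10·9 = 155 ≡ 1.
  S_1 = Σ v_i α_i r_i = 2·2·4 + 4·3·9 + 10·10·0 + 7·4·3 + 10·1·9 = 298 ≡ 1.
  α_i^2 mod 11 = [4, 9, 1, 5, 1].
  S_2 = Σ v_i α_i^2 r_i = 2·4·4 + 4·9·9 + 10·1·0 + 7·5·3 + 10·1·9 = 551 ≡ 1.
  S = (1, 1, 1) ≠ 0, so r is not a codeword (an error is present).
Step 3: locate the error. For a single error e at position i, S_ℓ = v_i·e·α_i^ℓ, so α_err = S_1/S_0.
  S_0^{−1} = 1^{−1} = 1 (mod 11), so α_err = 1·1 = 1 ≡ 1 = α_5. Error position i = 5.
  Consistency check: S_2/S_1 = 1·1 = 1 ≡ 1 = α_err ✓ (single-error assumption holds).
Step 4: error magnitude e = S_0/v_5 = S_0·∏_{j≠5}(α_5 − α_j) = 1·10 = 10 ≡ 10 (mod 11).
Step 5: correct position 5: c_5 = r_5 − e = 9 − 10 ≡ 10 (mod 11). Hence c = [4, 9, 0, 3, 10].
  Check: interpolating c through the α_i gives m(x) = 5 + 5·x (degree < 2) with m(α_i) = c_i for every i, so c is indeed a codeword.


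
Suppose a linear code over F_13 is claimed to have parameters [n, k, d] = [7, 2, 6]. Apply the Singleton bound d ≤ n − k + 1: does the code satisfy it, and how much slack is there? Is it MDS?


Singleton RHS = n − k + 1 = 6, slack = 0, bound satisfied, MDS.

Singleton bound: d ≤ n − k + 1.
Here n = 7, k = 2, so n − k + 1 = 6.
Given d = 6, check d ≤ 6: YES.
Slack = (n − k + 1) − d = 0.
The code is MDS (slack = 0).
Description: the claimed parameters are [7, 2, 6]_13; such a code would be MDS (meets Singleton bound).


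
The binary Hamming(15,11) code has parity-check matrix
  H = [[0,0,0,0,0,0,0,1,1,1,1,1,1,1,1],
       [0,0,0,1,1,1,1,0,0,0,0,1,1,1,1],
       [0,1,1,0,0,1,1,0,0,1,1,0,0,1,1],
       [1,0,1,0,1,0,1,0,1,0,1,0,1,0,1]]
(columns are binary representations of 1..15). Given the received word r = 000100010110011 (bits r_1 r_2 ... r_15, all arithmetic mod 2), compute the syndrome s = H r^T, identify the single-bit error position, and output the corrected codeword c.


s = (1, 1, 0, 0)^T, error position = 12, corrected codeword c = 000100010111011

Compute s = H r^T mod 2 one row at a time:
  s_1 = 1 + 0 + 1 + 1 + 0 + 0 + 1 + 1 = 5 ≡ 1 (mod 2).
  s_2 = 1 + 0 + 0 + 0 + 0 + 0 + 1 + 1 = 3 ≡ 1 (mod 2).
  s_3 = 0 + 0 + 0 + 0 + 1 + 1 + 1 + 1 = 4 ≡ 0 (mod 2).
  s_4 = 0 + 0 + 0 + 0 + 0 + 1 + 0 + 1 = 2 ≡ 0 (mod 2).
s = (1, 1, 0, 0)^T — this equals column 12 of H (binary 1100), so error is at position 12.
Correct: flip bit 12 of r = 000100010110011 to get c = 000100010111011.


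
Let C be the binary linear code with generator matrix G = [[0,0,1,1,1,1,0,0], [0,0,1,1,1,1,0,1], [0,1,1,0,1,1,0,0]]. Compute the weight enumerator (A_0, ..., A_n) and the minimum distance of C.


Weight distribution: A_0 = 1, A_1 = 1, A_2 = 1, A_3 = 1, A_4 = 2, A_5 = 2. Minimum distance d = 1.

Enumerate all 2^3 = 8 messages m ∈ F_2^3.
For each, compute codeword c = mG in F_2^8, then tally its weight.
  m = 000 → c = 00000000, weight = 0.
  m = 100 → c = 00111100, weight = 4.
  m = 010 → c = 00111101, weight = 5.
  m = 110 → c = 00000001, weight = 1.
  m = 001 → c = 01101100, weight = 4.
  m = 101 → c = 01010000, weight = 2.
  m = 011 → c = 01010001, weight = 3.
  m = 111 → c = 01101101, weight = 5.
Tally weights:
  weight 0: 1 codewords.
  weight 1: 1 codewords.
  weight 2: 1 codewords.
  weight 3: 1 codewords.
  weight 4: 2 codewords.
  weight 5: 2 codewords.
Minimum distance d = smallest w > 0 with A_w > 0 = 1.
Sanity: Σ A_w = 8 = 2^3 = 8 ✓.


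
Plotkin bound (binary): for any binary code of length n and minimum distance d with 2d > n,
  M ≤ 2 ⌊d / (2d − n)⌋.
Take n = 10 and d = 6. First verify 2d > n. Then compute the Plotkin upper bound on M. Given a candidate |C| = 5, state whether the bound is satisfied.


Plotkin bound M ≤ 6; given |C| = 5 ≤ bound (satisfied).

Check applicability: 2d = 12, n = 10.
2d − n = 2 > 0, so Plotkin applies.
Compute d/(2d−n) = 6/2 ≈ 3.0000.
⌊d/(2d−n)⌋ = 3.
Plotkin bound: M ≤ 2·3 = 6.
Given |C| = 5, check: satisfied.
This |C| is below the Plotkin bound.


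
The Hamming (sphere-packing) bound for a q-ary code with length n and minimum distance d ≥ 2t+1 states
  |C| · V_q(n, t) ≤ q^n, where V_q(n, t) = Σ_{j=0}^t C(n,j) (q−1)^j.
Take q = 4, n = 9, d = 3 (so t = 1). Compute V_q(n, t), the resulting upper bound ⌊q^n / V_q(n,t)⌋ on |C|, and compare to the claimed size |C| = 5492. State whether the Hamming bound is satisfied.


V_q(n, t) = 28, q^n = 262144, Hamming bound = 9362, |C| = 5492 ≤ bound (satisfied).

Step 1: Compute V_q(n, t) = Σ_{j=0}^1 C(n, j) (q−1)^j.
  j = 0: C(9,0)·(3)^0 = 1·1 = 1.
  j = 1: C(9,1)·(3)^1 = 9·3 = 27.
  V_q(n, t) = 1 + 27 = 28.
Step 2: q^n = 4^9 = 262144.
Step 3: Hamming bound ⌊q^n / V_q(n,t)⌋ = ⌊262144/28⌋ = 9362.
Step 4: Compare |C| = 5492 to 9362: satisfied.
The claimed |C| lies below the Hamming bound.
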